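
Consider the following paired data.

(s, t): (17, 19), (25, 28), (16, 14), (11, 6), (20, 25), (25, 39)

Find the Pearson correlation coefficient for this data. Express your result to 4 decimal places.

0.9483

n = 6, Σs = 114, Σt = 131, Σs² = 2316, Σt² = 3523, Σst = 2788
nΣst − ΣsΣt = 16728 − 14934 = 1794
nΣs² − (Σs)² = 13896 − 12996 = 900; nΣt² − (Σt)² = 21138 − 17161 = 3977
r = 1794 / √(900 × 3977) = 1794 / 1891.9038 ≈ 0.9483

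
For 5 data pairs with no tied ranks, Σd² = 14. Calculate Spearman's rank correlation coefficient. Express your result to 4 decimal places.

ρ = 1 − 6Σd² / [n(n²−1)] = 1 − 6×14 / (5×24)
  = 1 − 84/120 = 1 − 0.70000 ≈ 0.3000

0.3000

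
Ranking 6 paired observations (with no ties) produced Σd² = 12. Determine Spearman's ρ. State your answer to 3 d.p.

ρ = 1 − 6Σd² / [n(n²−1)] = 1 − 6×12 / (6×35)
  = 1 − 72/210 = 1 − 0.3429 ≈ 0.657

0.657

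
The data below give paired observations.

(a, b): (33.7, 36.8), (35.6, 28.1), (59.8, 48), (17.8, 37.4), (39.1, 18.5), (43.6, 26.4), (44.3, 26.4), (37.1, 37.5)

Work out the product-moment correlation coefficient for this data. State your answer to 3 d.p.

n = 8, Σa = 311, Σb = 259.1, Σa² = 13064.6, Σb² = 8989.03, Σab = 10211.8
nΣab − ΣaΣb = 81694.4 − 80580.1 = 1114.3
nΣa² − (Σa)² = 104516.8 − 96721 = 7795.8; nΣb² − (Σb)² = 71912.24 − 67132.81 = 4779.43
r = 1114.3 / √(7795.8 × 4779.43) = 1114.3 / 6104.0544 ≈ 0.183

0.183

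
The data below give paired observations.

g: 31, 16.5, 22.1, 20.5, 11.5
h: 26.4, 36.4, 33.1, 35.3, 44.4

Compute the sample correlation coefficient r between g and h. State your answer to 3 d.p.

n = 5, Σg = 101.6, Σh = 175.6, Σg² = 2274.16, Σh² = 6334.98, Σgh = 3384.76
nΣgh − ΣgΣh = 16923.8 − 17840.96 = -917.16
nΣg² − (Σg)² = 11370.8 − 10322.56 = 1048.24; nΣh² − (Σh)² = 31674.9 − 30835.36 = 839.54
r = -917.16 / √(1048.24 × 839.54) = -917.16 / 938.1042 ≈ -0.978

-0.978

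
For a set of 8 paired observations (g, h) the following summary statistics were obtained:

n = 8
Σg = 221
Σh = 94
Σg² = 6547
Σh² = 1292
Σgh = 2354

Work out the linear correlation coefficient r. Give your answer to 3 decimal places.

-0.843

r = (nΣgh − ΣgΣh) / √[(nΣg² − (Σg)²)(nΣh² − (Σh)²)]
Numerator: 8×2354 − 221×94 = -1942
Denominator: √[(52376 − 48841)(10336 − 8836)] = √[3535 × 1500] = 2302.7158
r = -1942 / 2302.7158 ≈ -0.843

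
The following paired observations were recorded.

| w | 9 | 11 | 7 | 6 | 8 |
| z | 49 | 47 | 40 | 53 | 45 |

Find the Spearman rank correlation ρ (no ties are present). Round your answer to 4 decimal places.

Rank w: 4, 5, 2, 1, 3
Rank z: 4, 3, 1, 5, 2
d = rank(w) − rank(z): 0, 2, 1, -4, 1; Σd² = 22
ρ = 1 − 6Σd² / [n(n²−1)] = 1 − 6×22 / (5×24) = 1 − 132/120 ≈ -0.1000

-0.1000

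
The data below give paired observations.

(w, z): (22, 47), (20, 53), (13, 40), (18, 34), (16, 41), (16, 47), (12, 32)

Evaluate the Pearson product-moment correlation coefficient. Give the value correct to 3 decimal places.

n = 7, Σw = 117, Σz = 294, Σw² = 2033, Σz² = 12688, Σwz = 5018
nΣwz − ΣwΣz = 35126 − 34398 = 728
nΣw² − (Σw)² = 14231 − 13689 = 542; nΣz² − (Σz)² = 88816 − 86436 = 2380
r = 728 / √(542 × 2380) = 728 / 1135.7641 ≈ 0.641

0.641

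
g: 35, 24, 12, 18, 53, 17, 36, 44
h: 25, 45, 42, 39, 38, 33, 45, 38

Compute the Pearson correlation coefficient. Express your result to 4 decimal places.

n = 8, Σg = 239, Σh = 305, Σg² = 8599, Σh² = 11937, Σgh = 9028
nΣgh − ΣgΣh = 72224 − 72895 = -671
nΣg² − (Σg)² = 68792 − 57121 = 11671; nΣh² − (Σh)² = 95496 − 93025 = 2471
r = -671 / √(11671 × 2471) = -671 / 5370.1993 ≈ -0.1249

-0.1249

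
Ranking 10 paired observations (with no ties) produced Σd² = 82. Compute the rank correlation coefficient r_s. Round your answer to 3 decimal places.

ρ = 1 − 6Σd² / [n(n²−1)] = 1 − 6×82 / (10×99)
  = 1 − 492/990 = 1 − 0.4970 ≈ 0.503

0.503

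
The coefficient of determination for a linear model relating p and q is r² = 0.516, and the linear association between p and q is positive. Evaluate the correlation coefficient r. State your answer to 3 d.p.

|r| = √0.516 = 0.718
The association is positive, so r = 0.718.

0.718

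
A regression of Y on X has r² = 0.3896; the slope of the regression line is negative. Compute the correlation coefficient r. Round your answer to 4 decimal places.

-0.6242

|r| = √0.3896 = 0.6242
The association is negative, so r = −0.6242.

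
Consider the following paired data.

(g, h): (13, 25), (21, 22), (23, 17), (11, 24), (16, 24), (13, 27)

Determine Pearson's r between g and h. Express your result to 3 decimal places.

-0.846

n = 6, Σg = 97, Σh = 139, Σg² = 1685, Σh² = 3279, Σgh = 2177
nΣgh − ΣgΣh = 13062 − 13483 = -421
nΣg² − (Σg)² = 10110 − 9409 = 701; nΣh² − (Σh)² = 19674 − 19321 = 353
r = -421 / √(701 × 353) = -421 / 497.4465 ≈ -0.846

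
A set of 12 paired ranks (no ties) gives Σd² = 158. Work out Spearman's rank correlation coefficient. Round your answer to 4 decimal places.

ρ = 1 − 6Σd² / [n(n²−1)] = 1 − 6×158 / (12×143)
  = 1 − 948/1716 = 1 − 0.55245 ≈ 0.4476

0.4476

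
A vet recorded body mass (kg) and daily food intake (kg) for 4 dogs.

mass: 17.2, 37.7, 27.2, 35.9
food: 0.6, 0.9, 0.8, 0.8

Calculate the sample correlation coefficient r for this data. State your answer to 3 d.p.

0.925

n = 4, Σx = 118, Σy = 3.1, Σx² = 3745.78, Σy² = 2.45, Σxy = 94.73
nΣxy − ΣxΣy = 378.92 − 365.8 = 13.12
nΣx² − (Σx)² = 14983.12 − 13924 = 1059.12; nΣy² − (Σy)² = 9.8 − 9.61 = 0.19
r = 13.12 / √(1059.12 × 0.19) = 13.12 / 14.1857 ≈ 0.925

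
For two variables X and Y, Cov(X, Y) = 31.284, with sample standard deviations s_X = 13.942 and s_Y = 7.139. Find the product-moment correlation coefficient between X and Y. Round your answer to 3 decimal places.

0.314

r = Cov(X,Y) / (s_X · s_Y) = 31.284 / (13.942 × 7.139)
  = 31.284 / 99.5319 ≈ 0.314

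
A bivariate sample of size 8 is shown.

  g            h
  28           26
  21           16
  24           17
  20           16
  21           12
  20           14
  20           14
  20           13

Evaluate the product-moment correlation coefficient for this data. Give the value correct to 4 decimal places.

n = 8, Σg = 174, Σh = 128, Σg² = 3842, Σh² = 2182, Σgh = 2864
nΣgh − ΣgΣh = 22912 − 22272 = 640
nΣg² − (Σg)² = 30736 − 30276 = 460; nΣh² − (Σh)² = 17456 − 16384 = 1072
r = 640 / √(460 × 1072) = 640 / 702.2250 ≈ 0.9114

0.9114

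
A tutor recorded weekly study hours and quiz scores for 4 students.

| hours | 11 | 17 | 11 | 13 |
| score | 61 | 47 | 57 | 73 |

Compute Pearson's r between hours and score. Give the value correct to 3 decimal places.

n = 4, Σx = 52, Σy = 238, Σx² = 700, Σy² = 14508, Σxy = 3046
nΣxy − ΣxΣy = 12184 − 12376 = -192
nΣx² − (Σx)² = 2800 − 2704 = 96; nΣy² − (Σy)² = 58032 − 56644 = 1388
r = -192 / √(96 × 1388) = -192 / 365.0315 ≈ -0.526

-0.526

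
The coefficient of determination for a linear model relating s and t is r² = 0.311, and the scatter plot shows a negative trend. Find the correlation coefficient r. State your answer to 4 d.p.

|r| = √0.311 = 0.5577
The association is negative, so r = −0.5577.

-0.5577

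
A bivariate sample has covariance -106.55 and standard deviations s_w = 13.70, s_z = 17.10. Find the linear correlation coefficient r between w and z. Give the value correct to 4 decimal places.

-0.4548

r = Cov(w,z) / (s_w · s_z) = -106.55 / (13.70 × 17.10)
  = -106.55 / 234.2700 ≈ -0.4548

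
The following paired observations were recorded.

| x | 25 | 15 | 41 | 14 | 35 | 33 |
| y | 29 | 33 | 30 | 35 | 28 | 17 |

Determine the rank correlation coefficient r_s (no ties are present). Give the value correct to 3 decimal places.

-0.600

Rank x: 3, 2, 6, 1, 5, 4
Rank y: 3, 5, 4, 6, 2, 1
d = rank(x) − rank(y): 0, -3, 2, -5, 3, 3; Σd² = 56
ρ = 1 − 6Σd² / [n(n²−1)] = 1 − 6×56 / (6×35) = 1 − 336/210 ≈ -0.600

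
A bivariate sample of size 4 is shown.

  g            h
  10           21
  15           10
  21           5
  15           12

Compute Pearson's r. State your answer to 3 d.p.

n = 4, Σg = 61, Σh = 48, Σg² = 991, Σh² = 710, Σgh = 645
nΣgh − ΣgΣh = 2580 − 2928 = -348
nΣg² − (Σg)² = 3964 − 3721 = 243; nΣh² − (Σh)² = 2840 − 2304 = 536
r = -348 / √(243 × 536) = -348 / 360.8989 ≈ -0.964

-0.964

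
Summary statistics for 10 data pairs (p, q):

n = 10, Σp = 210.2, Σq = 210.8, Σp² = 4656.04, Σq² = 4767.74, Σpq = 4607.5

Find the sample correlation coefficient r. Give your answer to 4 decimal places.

0.6360

r = (nΣpq − ΣpΣq) / √[(nΣp² − (Σp)²)(nΣq² − (Σq)²)]
Numerator: 10×4607.5 − 210.2×210.8 = 1764.84
Denominator: √[(46560.4 − 44184.04)(47677.4 − 44436.64)] = √[2376.36 × 3240.76] = 2775.1058
r = 1764.84 / 2775.1058 ≈ 0.6360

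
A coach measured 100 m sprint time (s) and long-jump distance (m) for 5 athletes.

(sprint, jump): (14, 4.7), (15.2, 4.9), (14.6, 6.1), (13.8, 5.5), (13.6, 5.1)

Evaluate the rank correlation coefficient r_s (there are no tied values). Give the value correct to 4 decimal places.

-0.1000

Rank sprint: 3, 5, 4, 2, 1
Rank jump: 1, 2, 5, 4, 3
d = rank(sprint) − rank(jump): 2, 3, -1, -2, -2; Σd² = 22
ρ = 1 − 6Σd² / [n(n²−1)] = 1 − 6×22 / (5×24) = 1 − 132/120 ≈ -0.1000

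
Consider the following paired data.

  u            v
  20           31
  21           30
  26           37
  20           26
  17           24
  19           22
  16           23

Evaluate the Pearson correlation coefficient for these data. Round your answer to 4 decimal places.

0.8955

n = 7, Σu = 139, Σv = 193, Σu² = 2823, Σv² = 5495, Σuv = 3926
nΣuv − ΣuΣv = 27482 − 26827 = 655
nΣu² − (Σu)² = 19761 − 19321 = 440; nΣv² − (Σv)² = 38465 − 37249 = 1216
r = 655 / √(440 × 1216) = 655 / 731.4643 ≈ 0.8955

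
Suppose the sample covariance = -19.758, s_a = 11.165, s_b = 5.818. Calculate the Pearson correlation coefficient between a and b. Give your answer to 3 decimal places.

-0.304

r = Cov(a,b) / (s_a · s_b) = -19.758 / (11.165 × 5.818)
  = -19.758 / 64.9580 ≈ -0.304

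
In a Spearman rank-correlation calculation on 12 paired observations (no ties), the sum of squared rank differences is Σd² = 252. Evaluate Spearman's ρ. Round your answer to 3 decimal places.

0.119

ρ = 1 − 6Σd² / [n(n²−1)] = 1 − 6×252 / (12×143)
  = 1 − 1512/1716 = 1 − 0.8811 ≈ 0.119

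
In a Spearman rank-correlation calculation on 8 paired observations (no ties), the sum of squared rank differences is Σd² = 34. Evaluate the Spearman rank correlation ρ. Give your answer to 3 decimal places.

ρ = 1 − 6Σd² / [n(n²−1)] = 1 − 6×34 / (8×63)
  = 1 − 204/504 = 1 − 0.4048 ≈ 0.595

0.595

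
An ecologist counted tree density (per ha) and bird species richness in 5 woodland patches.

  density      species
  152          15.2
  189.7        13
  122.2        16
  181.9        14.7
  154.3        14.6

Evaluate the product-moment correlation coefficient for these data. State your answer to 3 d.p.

-0.872

n = 5, Σx = 800.1, Σy = 73.5, Σx² = 130919.03, Σy² = 1085.29, Σxy = 11658.41
nΣxy − ΣxΣy = 58292.05 − 58807.35 = -515.3
nΣx² − (Σx)² = 654595.15 − 640160.01 = 14435.14; nΣy² − (Σy)² = 5426.45 − 5402.25 = 24.2
r = -515.3 / √(14435.14 × 24.2) = -515.3 / 591.0418 ≈ -0.872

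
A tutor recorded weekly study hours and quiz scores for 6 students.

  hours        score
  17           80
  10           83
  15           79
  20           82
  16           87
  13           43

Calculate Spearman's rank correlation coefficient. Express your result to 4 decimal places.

0.1429

Rank hours: 5, 1, 3, 6, 4, 2
Rank score: 3, 5, 2, 4, 6, 1
d = rank(hours) − rank(score): 2, -4, 1, 2, -2, 1; Σd² = 30
ρ = 1 − 6Σd² / [n(n²−1)] = 1 − 6×30 / (6×35) = 1 − 180/210 ≈ 0.1429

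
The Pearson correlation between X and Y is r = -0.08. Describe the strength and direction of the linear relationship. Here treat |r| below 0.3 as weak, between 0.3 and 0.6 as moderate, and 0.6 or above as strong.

r = -0.08 < 0 so the relationship is negative.
|r| = 0.08, which falls in the weak range.

weak negative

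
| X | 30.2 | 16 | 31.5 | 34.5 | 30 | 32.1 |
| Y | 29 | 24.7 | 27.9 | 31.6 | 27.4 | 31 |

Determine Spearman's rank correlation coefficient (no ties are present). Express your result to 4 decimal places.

Rank X: 3, 1, 4, 6, 2, 5
Rank Y: 4, 1, 3, 6, 2, 5
d = rank(X) − rank(Y): -1, 0, 1, 0, 0, 0; Σd² = 2
ρ = 1 − 6Σd² / [n(n²−1)] = 1 − 6×2 / (6×35) = 1 − 12/210 ≈ 0.9429

0.9429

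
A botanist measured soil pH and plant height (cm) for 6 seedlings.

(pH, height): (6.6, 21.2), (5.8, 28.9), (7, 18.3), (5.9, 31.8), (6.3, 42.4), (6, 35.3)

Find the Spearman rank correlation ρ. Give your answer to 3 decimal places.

Rank pH: 5, 1, 6, 2, 4, 3
Rank height: 2, 3, 1, 4, 6, 5
d = rank(pH) − rank(height): 3, -2, 5, -2, -2, -2; Σd² = 50
ρ = 1 − 6Σd² / [n(n²−1)] = 1 − 6×50 / (6×35) = 1 − 300/210 ≈ -0.429

-0.429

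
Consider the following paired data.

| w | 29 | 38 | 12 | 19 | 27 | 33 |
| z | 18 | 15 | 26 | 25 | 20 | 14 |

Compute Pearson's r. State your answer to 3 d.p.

-0.956

n = 6, Σw = 158, Σz = 118, Σw² = 4608, Σz² = 2446, Σwz = 2881
nΣwz − ΣwΣz = 17286 − 18644 = -1358
nΣw² − (Σw)² = 27648 − 24964 = 2684; nΣz² − (Σz)² = 14676 − 13924 = 752
r = -1358 / √(2684 × 752) = -1358 / 1420.6928 ≈ -0.956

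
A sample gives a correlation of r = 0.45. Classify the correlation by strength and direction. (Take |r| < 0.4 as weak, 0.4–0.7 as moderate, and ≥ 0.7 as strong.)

moderate positive

r = 0.45 > 0 so the relationship is positive.
|r| = 0.45, which falls in the moderate range.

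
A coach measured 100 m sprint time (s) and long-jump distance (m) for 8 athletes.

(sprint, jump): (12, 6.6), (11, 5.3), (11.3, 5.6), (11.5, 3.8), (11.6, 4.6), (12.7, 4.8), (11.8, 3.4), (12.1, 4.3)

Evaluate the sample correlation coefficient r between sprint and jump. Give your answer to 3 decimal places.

-0.066

n = 8, Σx = 94, Σy = 38.4, Σx² = 1106.44, Σy² = 191.7, Σxy = 450.95
nΣxy − ΣxΣy = 3607.6 − 3609.6 = -2
nΣx² − (Σx)² = 8851.52 − 8836 = 15.52; nΣy² − (Σy)² = 1533.6 − 1474.56 = 59.04
r = -2 / √(15.52 × 59.04) = -2 / 30.2705 ≈ -0.066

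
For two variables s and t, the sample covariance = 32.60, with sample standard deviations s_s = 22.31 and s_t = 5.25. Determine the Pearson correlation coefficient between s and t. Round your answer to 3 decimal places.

r = Cov(s,t) / (s_s · s_t) = 32.60 / (22.31 × 5.25)
  = 32.60 / 117.1275 ≈ 0.278

0.278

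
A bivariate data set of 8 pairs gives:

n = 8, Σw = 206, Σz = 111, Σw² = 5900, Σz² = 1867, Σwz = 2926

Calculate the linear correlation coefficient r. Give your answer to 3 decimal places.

r = (nΣwz − ΣwΣz) / √[(nΣw² − (Σw)²)(nΣz² − (Σz)²)]
Numerator: 8×2926 − 206×111 = 542
Denominator: √[(47200 − 42436)(14936 − 12321)] = √[4764 × 2615] = 3529.5694
r = 542 / 3529.5694 ≈ 0.154

0.154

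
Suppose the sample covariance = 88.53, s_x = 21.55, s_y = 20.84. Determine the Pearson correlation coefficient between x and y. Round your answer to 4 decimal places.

0.1971

r = Cov(x,y) / (s_x · s_y) = 88.53 / (21.55 × 20.84)
  = 88.53 / 449.1020 ≈ 0.1971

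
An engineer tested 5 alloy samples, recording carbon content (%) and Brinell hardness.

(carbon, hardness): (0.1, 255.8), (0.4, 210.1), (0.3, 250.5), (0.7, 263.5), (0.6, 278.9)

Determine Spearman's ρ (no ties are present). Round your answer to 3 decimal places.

Rank carbon: 1, 3, 2, 5, 4
Rank hardness: 3, 1, 2, 4, 5
d = rank(carbon) − rank(hardness): -2, 2, 0, 1, -1; Σd² = 10
ρ = 1 − 6Σd² / [n(n²−1)] = 1 − 6×10 / (5×24) = 1 − 60/120 ≈ 0.500

0.500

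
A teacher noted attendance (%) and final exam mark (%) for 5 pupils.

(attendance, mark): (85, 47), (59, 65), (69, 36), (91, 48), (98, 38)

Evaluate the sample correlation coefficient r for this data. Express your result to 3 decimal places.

-0.553

n = 5, Σx = 402, Σy = 234, Σx² = 33352, Σy² = 11478, Σxy = 18406
nΣxy − ΣxΣy = 92030 − 94068 = -2038
nΣx² − (Σx)² = 166760 − 161604 = 5156; nΣy² − (Σy)² = 57390 − 54756 = 2634
r = -2038 / √(5156 × 2634) = -2038 / 3685.2278 ≈ -0.553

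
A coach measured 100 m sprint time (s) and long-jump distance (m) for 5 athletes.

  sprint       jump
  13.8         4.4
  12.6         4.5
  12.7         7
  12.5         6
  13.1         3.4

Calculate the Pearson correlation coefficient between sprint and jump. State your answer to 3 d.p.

-0.501

n = 5, Σx = 64.7, Σy = 25.3, Σx² = 838.35, Σy² = 136.17, Σxy = 325.86
nΣxy − ΣxΣy = 1629.3 − 1636.91 = -7.61
nΣx² − (Σx)² = 4191.75 − 4186.09 = 5.66; nΣy² − (Σy)² = 680.85 − 640.09 = 40.76
r = -7.61 / √(5.66 × 40.76) = -7.61 / 15.1889 ≈ -0.501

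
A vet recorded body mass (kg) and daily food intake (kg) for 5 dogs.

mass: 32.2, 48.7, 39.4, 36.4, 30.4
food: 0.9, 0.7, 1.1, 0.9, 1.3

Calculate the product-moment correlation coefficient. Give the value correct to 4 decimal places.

-0.7084

n = 5, Σx = 187.1, Σy = 4.9, Σx² = 7210.01, Σy² = 5.01, Σxy = 178.69
nΣxy − ΣxΣy = 893.45 − 916.79 = -23.34
nΣx² − (Σx)² = 36050.05 − 35006.41 = 1043.64; nΣy² − (Σy)² = 25.05 − 24.01 = 1.04
r = -23.34 / √(1043.64 × 1.04) = -23.34 / 32.9452 ≈ -0.7084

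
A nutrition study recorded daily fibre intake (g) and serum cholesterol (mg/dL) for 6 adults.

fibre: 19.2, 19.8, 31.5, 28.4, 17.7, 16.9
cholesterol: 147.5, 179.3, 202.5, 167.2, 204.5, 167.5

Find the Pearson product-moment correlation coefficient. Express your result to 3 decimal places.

0.273

n = 6, Σx = 133.5, Σy = 1068.5, Σx² = 3158.39, Σy² = 192743.33, Σxy = 23959.77
nΣxy − ΣxΣy = 143758.62 − 142644.75 = 1113.87
nΣx² − (Σx)² = 18950.34 − 17822.25 = 1128.09; nΣy² − (Σy)² = 1156459.98 − 1141692.25 = 14767.73
r = 1113.87 / √(1128.09 × 14767.73) = 1113.87 / 4081.5841 ≈ 0.273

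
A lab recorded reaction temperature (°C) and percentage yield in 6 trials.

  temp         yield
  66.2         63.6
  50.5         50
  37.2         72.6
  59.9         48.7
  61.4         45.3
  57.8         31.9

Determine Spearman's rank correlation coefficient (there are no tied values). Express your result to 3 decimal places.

-0.257

Rank temp: 6, 2, 1, 4, 5, 3
Rank yield: 5, 4, 6, 3, 2, 1
d = rank(temp) − rank(yield): 1, -2, -5, 1, 3, 2; Σd² = 44
ρ = 1 − 6Σd² / [n(n²−1)] = 1 − 6×44 / (6×35) = 1 − 264/210 ≈ -0.257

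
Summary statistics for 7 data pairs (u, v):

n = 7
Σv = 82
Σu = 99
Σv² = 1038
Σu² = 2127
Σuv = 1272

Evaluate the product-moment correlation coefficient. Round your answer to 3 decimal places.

0.473

r = (nΣuv − ΣuΣv) / √[(nΣu² − (Σu)²)(nΣv² − (Σv)²)]
Numerator: 7×1272 − 99×82 = 786
Denominator: √[(14889 − 9801)(7266 − 6724)] = √[5088 × 542] = 1660.6312
r = 786 / 1660.6312 ≈ 0.473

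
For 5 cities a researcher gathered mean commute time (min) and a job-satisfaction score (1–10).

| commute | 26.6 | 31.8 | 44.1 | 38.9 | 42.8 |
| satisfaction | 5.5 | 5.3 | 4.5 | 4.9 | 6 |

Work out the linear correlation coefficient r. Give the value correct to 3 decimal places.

-0.264

n = 5, Σx = 184.2, Σy = 26.2, Σx² = 7008.66, Σy² = 138.6, Σxy = 960.7
nΣxy − ΣxΣy = 4803.5 − 4826.04 = -22.54
nΣx² − (Σx)² = 35043.3 − 33929.64 = 1113.66; nΣy² − (Σy)² = 693 − 686.44 = 6.56
r = -22.54 / √(1113.66 × 6.56) = -22.54 / 85.4729 ≈ -0.264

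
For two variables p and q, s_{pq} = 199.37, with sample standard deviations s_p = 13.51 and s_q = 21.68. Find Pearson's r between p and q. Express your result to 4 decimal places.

0.6807

r = Cov(p,q) / (s_p · s_q) = 199.37 / (13.51 × 21.68)
  = 199.37 / 292.8968 ≈ 0.6807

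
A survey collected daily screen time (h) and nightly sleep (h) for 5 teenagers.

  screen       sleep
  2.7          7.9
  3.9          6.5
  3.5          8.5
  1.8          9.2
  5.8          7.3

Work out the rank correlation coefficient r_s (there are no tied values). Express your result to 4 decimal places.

Rank screen: 2, 4, 3, 1, 5
Rank sleep: 3, 1, 4, 5, 2
d = rank(screen) − rank(sleep): -1, 3, -1, -4, 3; Σd² = 36
ρ = 1 − 6Σd² / [n(n²−1)] = 1 − 6×36 / (5×24) = 1 − 216/120 ≈ -0.8000

-0.8000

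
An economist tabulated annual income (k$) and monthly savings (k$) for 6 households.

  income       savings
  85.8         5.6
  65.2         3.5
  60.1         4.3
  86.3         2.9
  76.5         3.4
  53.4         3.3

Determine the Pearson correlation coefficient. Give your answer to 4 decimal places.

0.2335

n = 6, Σx = 427.3, Σy = 23, Σx² = 31376.19, Σy² = 92.96, Σxy = 1653.7
nΣxy − ΣxΣy = 9922.2 − 9827.9 = 94.3
nΣx² − (Σx)² = 188257.14 − 182585.29 = 5671.85; nΣy² − (Σy)² = 557.76 − 529 = 28.76
r = 94.3 / √(5671.85 × 28.76) = 94.3 / 403.8841 ≈ 0.2335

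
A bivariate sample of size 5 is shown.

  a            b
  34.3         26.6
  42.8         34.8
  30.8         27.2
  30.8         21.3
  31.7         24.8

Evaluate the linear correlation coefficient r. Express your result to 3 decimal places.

n = 5, Σa = 170.4, Σb = 134.7, Σa² = 5910.5, Σb² = 3727.17, Σab = 4681.78
nΣab − ΣaΣb = 23408.9 − 22952.88 = 456.02
nΣa² − (Σa)² = 29552.5 − 29036.16 = 516.34; nΣb² − (Σb)² = 18635.85 − 18144.09 = 491.76
r = 456.02 / √(516.34 × 491.76) = 456.02 / 503.9001 ≈ 0.905

0.905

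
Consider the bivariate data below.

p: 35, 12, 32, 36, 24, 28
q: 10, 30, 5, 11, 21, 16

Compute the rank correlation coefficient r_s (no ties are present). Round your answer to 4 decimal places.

Rank p: 5, 1, 4, 6, 2, 3
Rank q: 2, 6, 1, 3, 5, 4
d = rank(p) − rank(q): 3, -5, 3, 3, -3, -1; Σd² = 62
ρ = 1 − 6Σd² / [n(n²−1)] = 1 − 6×62 / (6×35) = 1 − 372/210 ≈ -0.7714

-0.7714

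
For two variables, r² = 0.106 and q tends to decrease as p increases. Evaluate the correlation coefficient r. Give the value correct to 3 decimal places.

|r| = √0.106 = 0.326
The association is negative, so r = −0.326.

-0.326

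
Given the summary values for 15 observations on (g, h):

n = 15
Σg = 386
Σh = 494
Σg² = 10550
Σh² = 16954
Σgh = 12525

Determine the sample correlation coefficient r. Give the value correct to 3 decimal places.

r = (nΣgh − ΣgΣh) / √[(nΣg² − (Σg)²)(nΣh² − (Σh)²)]
Numerator: 15×12525 − 386×494 = -2809
Denominator: √[(158250 − 148996)(254310 − 244036)] = √[9254 × 10274] = 9750.6716
r = -2809 / 9750.6716 ≈ -0.288

-0.288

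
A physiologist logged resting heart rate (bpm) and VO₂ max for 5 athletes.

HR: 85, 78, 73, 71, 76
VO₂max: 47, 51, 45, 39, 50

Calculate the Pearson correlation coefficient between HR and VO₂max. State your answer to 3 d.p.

n = 5, Σx = 383, Σy = 232, Σx² = 29455, Σy² = 10856, Σxy = 17827
nΣxy − ΣxΣy = 89135 − 88856 = 279
nΣx² − (Σx)² = 147275 − 146689 = 586; nΣy² − (Σy)² = 54280 − 53824 = 456
r = 279 / √(586 × 456) = 279 / 516.9294 ≈ 0.540

0.540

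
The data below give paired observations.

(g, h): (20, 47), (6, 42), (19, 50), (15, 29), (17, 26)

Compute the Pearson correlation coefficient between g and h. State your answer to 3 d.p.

0.130

n = 5, Σg = 77, Σh = 194, Σg² = 1311, Σh² = 7990, Σgh = 3019
nΣgh − ΣgΣh = 15095 − 14938 = 157
nΣg² − (Σg)² = 6555 − 5929 = 626; nΣh² − (Σh)² = 39950 − 37636 = 2314
r = 157 / √(626 × 2314) = 157 / 1203.5630 ≈ 0.130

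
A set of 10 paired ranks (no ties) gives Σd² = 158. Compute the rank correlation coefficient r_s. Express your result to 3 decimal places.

0.042

ρ = 1 − 6Σd² / [n(n²−1)] = 1 − 6×158 / (10×99)
  = 1 − 948/990 = 1 − 0.9576 ≈ 0.042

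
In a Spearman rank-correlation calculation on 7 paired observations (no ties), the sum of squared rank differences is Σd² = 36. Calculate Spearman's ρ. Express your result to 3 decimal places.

0.357

ρ = 1 − 6Σd² / [n(n²−1)] = 1 − 6×36 / (7×48)
  = 1 − 216/336 = 1 − 0.6429 ≈ 0.357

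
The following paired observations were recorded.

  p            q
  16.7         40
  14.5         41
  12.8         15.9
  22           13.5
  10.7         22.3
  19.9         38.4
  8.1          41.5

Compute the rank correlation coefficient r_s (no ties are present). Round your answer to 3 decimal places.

-0.464

Rank p: 5, 4, 3, 7, 2, 6, 1
Rank q: 5, 6, 2, 1, 3, 4, 7
d = rank(p) − rank(q): 0, -2, 1, 6, -1, 2, -6; Σd² = 82
ρ = 1 − 6Σd² / [n(n²−1)] = 1 − 6×82 / (7×48) = 1 − 492/336 ≈ -0.464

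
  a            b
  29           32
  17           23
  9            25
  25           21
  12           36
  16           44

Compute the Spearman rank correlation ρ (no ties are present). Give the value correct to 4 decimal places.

-0.3143

Rank a: 6, 4, 1, 5, 2, 3
Rank b: 4, 2, 3, 1, 5, 6
d = rank(a) − rank(b): 2, 2, -2, 4, -3, -3; Σd² = 46
ρ = 1 − 6Σd² / [n(n²−1)] = 1 − 6×46 / (6×35) = 1 − 276/210 ≈ -0.3143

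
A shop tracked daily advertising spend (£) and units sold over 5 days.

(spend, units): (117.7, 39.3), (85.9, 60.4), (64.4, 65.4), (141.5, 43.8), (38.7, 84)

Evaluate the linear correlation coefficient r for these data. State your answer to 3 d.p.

n = 5, Σx = 448.2, Σy = 292.9, Σx² = 46899.4, Σy² = 18444.25, Σxy = 23474.23
nΣxy − ΣxΣy = 117371.15 − 131277.78 = -13906.63
nΣx² − (Σx)² = 234497 − 200883.24 = 33613.76; nΣy² − (Σy)² = 92221.25 − 85790.41 = 6430.84
r = -13906.63 / √(33613.76 × 6430.84) = -13906.63 / 14702.5410 ≈ -0.946

-0.946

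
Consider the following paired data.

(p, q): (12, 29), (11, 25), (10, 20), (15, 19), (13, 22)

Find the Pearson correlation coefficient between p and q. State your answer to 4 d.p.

-0.2880

n = 5, Σp = 61, Σq = 115, Σp² = 759, Σq² = 2711, Σpq = 1394
nΣpq − ΣpΣq = 6970 − 7015 = -45
nΣp² − (Σp)² = 3795 − 3721 = 74; nΣq² − (Σq)² = 13555 − 13225 = 330
r = -45 / √(74 × 330) = -45 / 156.2690 ≈ -0.2880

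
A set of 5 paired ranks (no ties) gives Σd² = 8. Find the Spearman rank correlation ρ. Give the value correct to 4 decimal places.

ρ = 1 − 6Σd² / [n(n²−1)] = 1 − 6×8 / (5×24)
  = 1 − 48/120 = 1 − 0.40000 ≈ 0.6000

0.6000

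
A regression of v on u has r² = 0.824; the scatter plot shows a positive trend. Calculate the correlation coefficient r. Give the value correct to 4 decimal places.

0.9077

|r| = √0.824 = 0.9077
The association is positive, so r = 0.9077.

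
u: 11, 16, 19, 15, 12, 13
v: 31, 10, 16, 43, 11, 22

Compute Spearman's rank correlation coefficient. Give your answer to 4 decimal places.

Rank u: 1, 5, 6, 4, 2, 3
Rank v: 5, 1, 3, 6, 2, 4
d = rank(u) − rank(v): -4, 4, 3, -2, 0, -1; Σd² = 46
ρ = 1 − 6Σd² / [n(n²−1)] = 1 − 6×46 / (6×35) = 1 − 276/210 ≈ -0.3143

-0.3143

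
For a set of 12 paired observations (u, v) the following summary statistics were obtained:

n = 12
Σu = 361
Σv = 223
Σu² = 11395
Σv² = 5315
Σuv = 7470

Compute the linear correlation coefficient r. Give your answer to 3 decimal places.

0.962

r = (nΣuv − ΣuΣv) / √[(nΣu² − (Σu)²)(nΣv² − (Σv)²)]
Numerator: 12×7470 − 361×223 = 9137
Denominator: √[(136740 − 130321)(63780 − 49729)] = √[6419 × 14051] = 9497.0190
r = 9137 / 9497.0190 ≈ 0.962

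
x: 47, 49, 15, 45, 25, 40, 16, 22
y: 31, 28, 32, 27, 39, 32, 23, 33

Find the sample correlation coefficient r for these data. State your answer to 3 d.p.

-0.123

n = 8, Σx = 259, Σy = 245, Σx² = 9825, Σy² = 7661, Σxy = 7873
nΣxy − ΣxΣy = 62984 − 63455 = -471
nΣx² − (Σx)² = 78600 − 67081 = 11519; nΣy² − (Σy)² = 61288 − 60025 = 1263
r = -471 / √(11519 × 1263) = -471 / 3814.2492 ≈ -0.123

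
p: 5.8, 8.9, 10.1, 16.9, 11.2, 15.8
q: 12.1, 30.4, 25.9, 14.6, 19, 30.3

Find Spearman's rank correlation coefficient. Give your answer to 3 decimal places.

Rank p: 1, 2, 3, 6, 4, 5
Rank q: 1, 6, 4, 2, 3, 5
d = rank(p) − rank(q): 0, -4, -1, 4, 1, 0; Σd² = 34
ρ = 1 − 6Σd² / [n(n²−1)] = 1 − 6×34 / (6×35) = 1 − 204/210 ≈ 0.029

0.029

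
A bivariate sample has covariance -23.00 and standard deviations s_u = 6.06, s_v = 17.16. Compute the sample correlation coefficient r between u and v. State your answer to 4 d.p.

-0.2212

r = Cov(u,v) / (s_u · s_v) = -23.00 / (6.06 × 17.16)
  = -23.00 / 103.9896 ≈ -0.2212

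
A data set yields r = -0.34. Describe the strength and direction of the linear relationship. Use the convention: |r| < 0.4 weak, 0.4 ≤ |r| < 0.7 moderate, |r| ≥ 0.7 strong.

weak negative

r = -0.34 < 0 so the relationship is negative.
|r| = 0.34, which falls in the weak range.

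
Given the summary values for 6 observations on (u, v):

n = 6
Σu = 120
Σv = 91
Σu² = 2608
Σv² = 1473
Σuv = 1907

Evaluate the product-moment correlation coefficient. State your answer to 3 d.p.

r = (nΣuv − ΣuΣv) / √[(nΣu² − (Σu)²)(nΣv² − (Σv)²)]
Numerator: 6×1907 − 120×91 = 522
Denominator: √[(15648 − 14400)(8838 − 8281)] = √[1248 × 557] = 833.7482
r = 522 / 833.7482 ≈ 0.626

0.626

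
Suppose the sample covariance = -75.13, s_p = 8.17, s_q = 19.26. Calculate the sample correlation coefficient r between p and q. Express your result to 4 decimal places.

r = Cov(p,q) / (s_p · s_q) = -75.13 / (8.17 × 19.26)
  = -75.13 / 157.3542 ≈ -0.4775

-0.4775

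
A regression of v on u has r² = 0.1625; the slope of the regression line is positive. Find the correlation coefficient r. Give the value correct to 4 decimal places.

|r| = √0.1625 = 0.4031
The association is positive, so r = 0.4031.

0.4031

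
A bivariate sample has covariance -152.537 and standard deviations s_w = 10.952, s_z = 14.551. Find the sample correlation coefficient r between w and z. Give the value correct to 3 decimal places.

r = Cov(w,z) / (s_w · s_z) = -152.537 / (10.952 × 14.551)
  = -152.537 / 159.3626 ≈ -0.957

-0.957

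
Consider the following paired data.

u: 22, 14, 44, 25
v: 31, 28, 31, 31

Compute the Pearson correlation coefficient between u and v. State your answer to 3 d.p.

n = 4, Σu = 105, Σv = 121, Σu² = 3241, Σv² = 3667, Σuv = 3213
nΣuv − ΣuΣv = 12852 − 12705 = 147
nΣu² − (Σu)² = 12964 − 11025 = 1939; nΣv² − (Σv)² = 14668 − 14641 = 27
r = 147 / √(1939 × 27) = 147 / 228.8078 ≈ 0.642

0.642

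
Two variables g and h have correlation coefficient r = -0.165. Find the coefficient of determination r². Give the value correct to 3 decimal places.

0.027

r² = (-0.165)² = 0.027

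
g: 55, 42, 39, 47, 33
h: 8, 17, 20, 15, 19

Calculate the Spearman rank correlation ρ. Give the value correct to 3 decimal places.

Rank g: 5, 3, 2, 4, 1
Rank h: 1, 3, 5, 2, 4
d = rank(g) − rank(h): 4, 0, -3, 2, -3; Σd² = 38
ρ = 1 − 6Σd² / [n(n²−1)] = 1 − 6×38 / (5×24) = 1 − 228/120 ≈ -0.900

-0.900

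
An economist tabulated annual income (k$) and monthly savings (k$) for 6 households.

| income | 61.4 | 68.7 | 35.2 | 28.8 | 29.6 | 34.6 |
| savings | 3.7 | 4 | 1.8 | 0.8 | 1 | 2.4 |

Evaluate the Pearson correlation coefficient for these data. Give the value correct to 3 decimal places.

n = 6, Σx = 258.3, Σy = 13.7, Σx² = 12631.45, Σy² = 40.33, Σxy = 701.02
nΣxy − ΣxΣy = 4206.12 − 3538.71 = 667.41
nΣx² − (Σx)² = 75788.7 − 66718.89 = 9069.81; nΣy² − (Σy)² = 241.98 − 187.69 = 54.29
r = 667.41 / √(9069.81 × 54.29) = 667.41 / 701.7122 ≈ 0.951

0.951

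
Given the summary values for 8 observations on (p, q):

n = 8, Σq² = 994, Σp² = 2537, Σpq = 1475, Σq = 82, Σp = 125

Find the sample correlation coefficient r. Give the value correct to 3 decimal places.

0.647

r = (nΣpq − ΣpΣq) / √[(nΣp² − (Σp)²)(nΣq² − (Σq)²)]
Numerator: 8×1475 − 125×82 = 1550
Denominator: √[(20296 − 15625)(7952 − 6724)] = √[4671 × 1228] = 2394.9923
r = 1550 / 2394.9923 ≈ 0.647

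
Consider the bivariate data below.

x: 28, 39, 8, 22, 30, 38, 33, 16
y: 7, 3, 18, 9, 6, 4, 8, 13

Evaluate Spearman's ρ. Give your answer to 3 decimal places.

-0.929

Rank x: 4, 8, 1, 3, 5, 7, 6, 2
Rank y: 4, 1, 8, 6, 3, 2, 5, 7
d = rank(x) − rank(y): 0, 7, -7, -3, 2, 5, 1, -5; Σd² = 162
ρ = 1 − 6Σd² / [n(n²−1)] = 1 − 6×162 / (8×63) = 1 − 972/504 ≈ -0.929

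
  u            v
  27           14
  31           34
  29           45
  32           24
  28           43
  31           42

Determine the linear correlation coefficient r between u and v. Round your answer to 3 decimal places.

0.151

n = 6, Σu = 178, Σv = 202, Σu² = 5300, Σv² = 7566, Σuv = 6011
nΣuv − ΣuΣv = 36066 − 35956 = 110
nΣu² − (Σu)² = 31800 − 31684 = 116; nΣv² − (Σv)² = 45396 − 40804 = 4592
r = 110 / √(116 × 4592) = 110 / 729.8438 ≈ 0.151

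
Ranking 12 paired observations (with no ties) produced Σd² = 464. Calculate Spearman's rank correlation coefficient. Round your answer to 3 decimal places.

-0.622

ρ = 1 − 6Σd² / [n(n²−1)] = 1 − 6×464 / (12×143)
  = 1 − 2784/1716 = 1 − 1.6224 ≈ -0.622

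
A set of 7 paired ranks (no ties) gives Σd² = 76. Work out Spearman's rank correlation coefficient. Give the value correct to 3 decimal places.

ρ = 1 − 6Σd² / [n(n²−1)] = 1 − 6×76 / (7×48)
  = 1 − 456/336 = 1 − 1.3571 ≈ -0.357

-0.357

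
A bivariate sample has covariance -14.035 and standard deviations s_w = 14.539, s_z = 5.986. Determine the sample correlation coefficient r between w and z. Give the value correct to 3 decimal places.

r = Cov(w,z) / (s_w · s_z) = -14.035 / (14.539 × 5.986)
  = -14.035 / 87.0305 ≈ -0.161

-0.161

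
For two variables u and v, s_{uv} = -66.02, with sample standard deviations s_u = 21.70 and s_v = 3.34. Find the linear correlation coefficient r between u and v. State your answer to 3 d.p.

r = Cov(u,v) / (s_u · s_v) = -66.02 / (21.70 × 3.34)
  = -66.02 / 72.4780 ≈ -0.911

-0.911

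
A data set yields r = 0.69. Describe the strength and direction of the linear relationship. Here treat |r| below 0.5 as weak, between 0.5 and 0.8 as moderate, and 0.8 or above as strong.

moderate positive

r = 0.69 > 0 so the relationship is positive.
|r| = 0.69, which falls in the moderate range.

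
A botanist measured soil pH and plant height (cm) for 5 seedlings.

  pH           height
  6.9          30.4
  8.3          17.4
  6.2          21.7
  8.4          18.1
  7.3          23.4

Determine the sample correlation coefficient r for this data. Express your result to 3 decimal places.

-0.616

n = 5, Σx = 37.1, Σy = 111, Σx² = 278.79, Σy² = 2572.98, Σxy = 811.58
nΣxy − ΣxΣy = 4057.9 − 4118.1 = -60.2
nΣx² − (Σx)² = 1393.95 − 1376.41 = 17.54; nΣy² − (Σy)² = 12864.9 − 12321 = 543.9
r = -60.2 / √(17.54 × 543.9) = -60.2 / 97.6730 ≈ -0.616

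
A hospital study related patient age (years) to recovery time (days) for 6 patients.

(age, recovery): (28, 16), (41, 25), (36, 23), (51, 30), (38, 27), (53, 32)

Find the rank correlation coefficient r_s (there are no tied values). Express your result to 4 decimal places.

0.9429

Rank age: 1, 4, 2, 5, 3, 6
Rank recovery: 1, 3, 2, 5, 4, 6
d = rank(age) − rank(recovery): 0, 1, 0, 0, -1, 0; Σd² = 2
ρ = 1 − 6Σd² / [n(n²−1)] = 1 − 6×2 / (6×35) = 1 − 12/210 ≈ 0.9429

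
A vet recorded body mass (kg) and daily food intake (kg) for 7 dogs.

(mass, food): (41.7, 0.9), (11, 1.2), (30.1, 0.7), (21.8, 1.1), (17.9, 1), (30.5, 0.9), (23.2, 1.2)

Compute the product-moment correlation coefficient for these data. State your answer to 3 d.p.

n = 7, Σx = 176.2, Σy = 7, Σx² = 5030.04, Σy² = 7.2, Σxy = 168.97
nΣxy − ΣxΣy = 1182.79 − 1233.4 = -50.61
nΣx² − (Σx)² = 35210.28 − 31046.44 = 4163.84; nΣy² − (Σy)² = 50.4 − 49 = 1.4
r = -50.61 / √(4163.84 × 1.4) = -50.61 / 76.3504 ≈ -0.663

-0.663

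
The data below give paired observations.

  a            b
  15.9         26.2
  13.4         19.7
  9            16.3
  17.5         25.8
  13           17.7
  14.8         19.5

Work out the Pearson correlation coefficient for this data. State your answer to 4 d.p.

0.8689

n = 6, Σa = 83.6, Σb = 125.2, Σa² = 1207.66, Σb² = 2699.4, Σab = 1797.46
nΣab − ΣaΣb = 10784.76 − 10466.72 = 318.04
nΣa² − (Σa)² = 7245.96 − 6988.96 = 257; nΣb² − (Σb)² = 16196.4 − 15675.04 = 521.36
r = 318.04 / √(257 × 521.36) = 318.04 / 366.0458 ≈ 0.8689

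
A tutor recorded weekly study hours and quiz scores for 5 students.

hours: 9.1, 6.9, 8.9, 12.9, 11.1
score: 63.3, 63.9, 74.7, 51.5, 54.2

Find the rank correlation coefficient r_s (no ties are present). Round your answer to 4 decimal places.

-0.9000

Rank hours: 3, 1, 2, 5, 4
Rank score: 3, 4, 5, 1, 2
d = rank(hours) − rank(score): 0, -3, -3, 4, 2; Σd² = 38
ρ = 1 − 6Σd² / [n(n²−1)] = 1 − 6×38 / (5×24) = 1 − 228/120 ≈ -0.9000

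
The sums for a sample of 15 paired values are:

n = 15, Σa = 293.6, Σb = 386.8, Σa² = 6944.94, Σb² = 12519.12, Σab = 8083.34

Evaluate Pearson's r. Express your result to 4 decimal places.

r = (nΣab − ΣaΣb) / √[(nΣa² − (Σa)²)(nΣb² − (Σb)²)]
Numerator: 15×8083.34 − 293.6×386.8 = 7685.62
Denominator: √[(104174.1 − 86200.96)(187786.8 − 149614.24)] = √[17973.14 × 38172.56] = 26193.1435
r = 7685.62 / 26193.1435 ≈ 0.2934

0.2934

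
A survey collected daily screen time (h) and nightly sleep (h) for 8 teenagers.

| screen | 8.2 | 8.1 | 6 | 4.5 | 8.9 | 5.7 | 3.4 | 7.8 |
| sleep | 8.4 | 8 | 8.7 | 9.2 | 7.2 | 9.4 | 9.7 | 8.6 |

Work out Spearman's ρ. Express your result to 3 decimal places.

-0.952

Rank screen: 7, 6, 4, 2, 8, 3, 1, 5
Rank sleep: 3, 2, 5, 6, 1, 7, 8, 4
d = rank(screen) − rank(sleep): 4, 4, -1, -4, 7, -4, -7, 1; Σd² = 164
ρ = 1 − 6Σd² / [n(n²−1)] = 1 − 6×164 / (8×63) = 1 − 984/504 ≈ -0.952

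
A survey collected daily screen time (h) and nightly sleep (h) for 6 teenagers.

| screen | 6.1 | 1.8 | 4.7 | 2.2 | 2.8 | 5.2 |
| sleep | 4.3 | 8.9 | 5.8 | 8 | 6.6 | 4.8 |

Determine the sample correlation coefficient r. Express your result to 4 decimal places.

n = 6, Σx = 22.8, Σy = 38.4, Σx² = 102.26, Σy² = 261.94, Σxy = 130.55
nΣxy − ΣxΣy = 783.3 − 875.52 = -92.22
nΣx² − (Σx)² = 613.56 − 519.84 = 93.72; nΣy² − (Σy)² = 1571.64 − 1474.56 = 97.08
r = -92.22 / √(93.72 × 97.08) = -92.22 / 95.3852 ≈ -0.9668

-0.9668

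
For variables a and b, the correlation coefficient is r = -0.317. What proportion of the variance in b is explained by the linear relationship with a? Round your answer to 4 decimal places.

0.1005

r² = (-0.317)² = 0.1005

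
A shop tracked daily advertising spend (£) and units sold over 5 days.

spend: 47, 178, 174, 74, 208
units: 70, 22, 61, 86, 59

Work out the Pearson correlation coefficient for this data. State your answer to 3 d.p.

n = 5, Σx = 681, Σy = 298, Σx² = 112909, Σy² = 19982, Σxy = 36456
nΣxy − ΣxΣy = 182280 − 202938 = -20658
nΣx² − (Σx)² = 564545 − 463761 = 100784; nΣy² − (Σy)² = 99910 − 88804 = 11106
r = -20658 / √(100784 × 11106) = -20658 / 33456.0473 ≈ -0.617

-0.617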